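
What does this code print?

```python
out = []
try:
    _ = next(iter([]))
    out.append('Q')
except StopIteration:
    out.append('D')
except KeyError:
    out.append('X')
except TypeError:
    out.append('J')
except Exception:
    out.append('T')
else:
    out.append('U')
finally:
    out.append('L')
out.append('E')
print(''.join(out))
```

Execution trace: 'D' (except StopIteration) → 'L' (finally) → 'E' (after the try/except). Output: DLE

Answer: DLE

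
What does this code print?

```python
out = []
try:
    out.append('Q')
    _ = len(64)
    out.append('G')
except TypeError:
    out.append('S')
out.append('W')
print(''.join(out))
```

Execution trace: 'Q' (try body) → 'S' (except TypeError) → 'W' (after the try/except). Output: QSW

Answer: QSW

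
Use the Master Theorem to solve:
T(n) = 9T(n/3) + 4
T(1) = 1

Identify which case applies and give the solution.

a=9, b=3, f(n)=4. log_3(9) = 2. Since c=0 < 2, Case 1 applies: T(n) = Θ(n^log_b(a)) = O(n^2).

Answer: O(n^2) - Case 1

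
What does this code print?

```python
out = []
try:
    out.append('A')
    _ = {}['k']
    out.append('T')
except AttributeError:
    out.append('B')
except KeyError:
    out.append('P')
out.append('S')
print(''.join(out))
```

Execution trace: 'A' (try body) → 'P' (except KeyError) → 'S' (after the try/except). Output: APS

Answer: APS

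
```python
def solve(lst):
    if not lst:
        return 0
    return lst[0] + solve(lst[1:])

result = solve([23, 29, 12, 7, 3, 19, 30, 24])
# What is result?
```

23 + 29 + 12 + 7 + 3 + 19 + 30 + 24 + 0 = 147

Answer: 147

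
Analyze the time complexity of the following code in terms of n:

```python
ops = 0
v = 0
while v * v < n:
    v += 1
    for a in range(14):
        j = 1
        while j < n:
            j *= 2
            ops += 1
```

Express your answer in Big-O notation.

Each loop level contributes: √n × 1 × log n. Multiplying the contributions gives O(√n log n).

Answer: O(√n log n)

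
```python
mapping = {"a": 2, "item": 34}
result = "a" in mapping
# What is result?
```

Trace:
`mapping = {"a": 2, "item": 34}` → mapping = {'a': 2, 'item': 34}
`result = "a" in mapping` → result = True
So result = True

Answer: True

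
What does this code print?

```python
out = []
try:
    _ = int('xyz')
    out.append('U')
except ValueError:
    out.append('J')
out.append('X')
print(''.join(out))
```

Execution trace: 'J' (except ValueError) → 'X' (after the try/except). Output: JX

Answer: JX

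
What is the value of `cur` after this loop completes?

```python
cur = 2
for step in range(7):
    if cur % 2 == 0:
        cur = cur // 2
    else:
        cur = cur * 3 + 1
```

Collatz-style transformation from 2
`cur` takes the values: 2 → 1 → 4 → 2 → 1 → 4 → 2 → 1

Answer: 1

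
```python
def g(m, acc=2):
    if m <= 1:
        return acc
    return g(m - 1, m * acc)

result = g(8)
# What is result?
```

Accumulator trace (n, acc): (8, 2) -> (7, 16) -> (6, 112) -> (5, 672) -> (4, 3360) -> (3, 13440) -> (2, 40320) -> (1, 80640) -> return 80640

Answer: 80640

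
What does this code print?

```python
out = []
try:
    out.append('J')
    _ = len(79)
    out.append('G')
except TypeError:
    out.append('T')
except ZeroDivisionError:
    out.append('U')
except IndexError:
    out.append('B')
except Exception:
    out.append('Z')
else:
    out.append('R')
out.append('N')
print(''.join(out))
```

Execution trace: 'J' (try body) → 'T' (except TypeError) → 'N' (after the try/except). Output: JTN

Answer: JTN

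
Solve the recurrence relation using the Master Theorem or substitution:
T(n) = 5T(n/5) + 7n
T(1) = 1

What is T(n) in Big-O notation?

By Master Theorem: a=5, b=5, f(n)=7n. Since log_5(5) = 1 and f(n) = Θ(n^1), Case 2 applies. T(n) = O(n log n).

Answer: O(n log n)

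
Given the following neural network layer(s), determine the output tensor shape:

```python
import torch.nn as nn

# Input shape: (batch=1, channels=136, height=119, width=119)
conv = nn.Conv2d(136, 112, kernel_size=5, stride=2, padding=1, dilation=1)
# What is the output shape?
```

Input: (1, 136, 119, 119) -> Output: (1, 112, 59, 59)

Answer: (1, 112, 59, 59)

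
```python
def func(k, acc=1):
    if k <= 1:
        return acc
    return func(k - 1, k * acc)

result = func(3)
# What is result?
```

Accumulator trace (n, acc): (3, 1) -> (2, 3) -> (1, 6) -> return 6

Answer: 6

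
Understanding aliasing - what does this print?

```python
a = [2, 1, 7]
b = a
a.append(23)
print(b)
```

Key concept: basic list aliasing.
Step by step:
`a = [2, 1, 7]` → a = [2, 1, 7]
`b = a` → b = [2, 1, 7] (same object as a)
`a.append(23)` → a = [2, 1, 7, 23] (same object as b); b = [2, 1, 7, 23] (same object as a)
`print(b)` → prints [2, 1, 7, 23]

Answer: [2, 1, 7, 23]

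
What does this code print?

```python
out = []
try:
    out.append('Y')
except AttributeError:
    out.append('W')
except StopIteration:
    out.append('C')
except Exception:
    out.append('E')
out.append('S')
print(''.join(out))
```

Execution trace: 'Y' (try body, no exception) → 'S' (after the try/except). Output: YS

Answer: YS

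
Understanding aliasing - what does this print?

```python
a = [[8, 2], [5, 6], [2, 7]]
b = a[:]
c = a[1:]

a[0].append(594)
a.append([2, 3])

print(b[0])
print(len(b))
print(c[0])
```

Key concept: slice with nested mutation.
Step by step:
`a = [[8, 2], [5, 6], [2, 7]]` → a = [[8, 2], [5, 6], [2, 7]]
`b = a[:]` → b = [[8, 2], [5, 6], [2, 7]]
`c = a[1:]` → c = [[5, 6], [2, 7]]
`a[0].append(594)` → a = [[8, 2, 594], [5, 6], [2, 7]]; b = [[8, 2, 594], [5, 6], [2, 7]]
`a.append([2, 3])` → a = [[8, 2, 594], [5, 6], [2, 7], [2, 3]]
`print(b[0])` → prints [8, 2, 594]
`print(len(b))` → prints 3
`print(c[0])` → prints [5, 6]

Answer:
[8, 2, 594]
3
[5, 6]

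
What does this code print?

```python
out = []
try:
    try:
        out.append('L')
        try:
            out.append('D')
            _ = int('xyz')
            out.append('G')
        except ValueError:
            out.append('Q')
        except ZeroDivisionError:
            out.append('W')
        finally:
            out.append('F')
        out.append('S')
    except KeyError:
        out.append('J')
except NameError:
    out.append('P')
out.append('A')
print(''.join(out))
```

Execution trace: 'L' (try body) → 'D' (inner try body) → 'Q' (inner except ValueError) → 'F' (inner finally) → 'S' (try body, no exception) → 'A' (after the try/except). Output: LDQFSA

Answer: LDQFSA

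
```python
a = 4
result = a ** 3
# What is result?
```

Trace:
`a = 4` → a = 4
`result = a ** 3` → result = 64
So result = 64

Answer: 64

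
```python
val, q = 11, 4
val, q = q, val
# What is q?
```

Trace:
`val, q = 11, 4` → val = 11; q = 4
`val, q = q, val` → val = 4; q = 11
So q = 11

Answer: 11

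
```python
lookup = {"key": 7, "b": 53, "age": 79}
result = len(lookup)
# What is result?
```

Trace:
`lookup = {"key": 7, "b": 53, "age": 79}` → lookup = {'key': 7, 'b': 53, 'age': 79}
`result = len(lookup)` → result = 3
So result = 3

Answer: 3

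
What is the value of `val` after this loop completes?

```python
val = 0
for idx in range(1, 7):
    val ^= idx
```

XOR of 1 to 6
`val` takes the values: 0 → 1 → 3 → 0 → 4 → 1 → 7

Answer: 7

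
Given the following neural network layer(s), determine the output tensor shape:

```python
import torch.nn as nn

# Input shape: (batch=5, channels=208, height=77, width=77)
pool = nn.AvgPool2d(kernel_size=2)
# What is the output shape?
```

Input: (5, 208, 77, 77) -> Output: (5, 208, 38, 38)

Answer: (5, 208, 38, 38)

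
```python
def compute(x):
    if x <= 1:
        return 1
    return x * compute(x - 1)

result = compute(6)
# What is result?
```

compute(6) = 6 * 5 * 4 * 3 * 2 * 1 = 720

Answer: 720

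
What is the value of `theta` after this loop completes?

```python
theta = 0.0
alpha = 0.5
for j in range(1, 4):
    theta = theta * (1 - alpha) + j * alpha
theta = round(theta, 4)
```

Moving average with lr=0.5
`theta` takes the values: 0.0 → 0.5 → 1.25 → 2.125

Answer: 2.125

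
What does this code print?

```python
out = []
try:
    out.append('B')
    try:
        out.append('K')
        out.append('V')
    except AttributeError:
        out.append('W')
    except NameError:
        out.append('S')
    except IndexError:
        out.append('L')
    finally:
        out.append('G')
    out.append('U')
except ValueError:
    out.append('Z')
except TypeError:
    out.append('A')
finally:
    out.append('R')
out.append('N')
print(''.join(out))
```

Execution trace: 'B' (try body) → 'K' (inner try body) → 'V' (inner try body, no exception) → 'G' (inner finally) → 'U' (try body, no exception) → 'R' (finally) → 'N' (after the try/except). Output: BKVGURN

Answer: BKVGURN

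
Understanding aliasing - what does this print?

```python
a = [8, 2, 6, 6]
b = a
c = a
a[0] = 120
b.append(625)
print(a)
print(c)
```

Key concept: multiple aliases.
Step by step:
`a = [8, 2, 6, 6]` → a = [8, 2, 6, 6]
`b = a` → b = [8, 2, 6, 6] (same object as a)
`c = a` → c = [8, 2, 6, 6] (same object as a, b)
`a[0] = 120` → a = [120, 2, 6, 6] (same object as b, c); b = [120, 2, 6, 6] (same object as a, c); c = [120, 2, 6, 6] (same object as a, b)
`b.append(625)` → a = [120, 2, 6, 6, 625] (same object as b, c); b = [120, 2, 6, 6, 625] (same object as a, c); c = [120, 2, 6, 6, 625] (same object as a, b)
`print(a)` → prints [120, 2, 6, 6, 625]
`print(c)` → prints [120, 2, 6, 6, 625]

Answer:
[120, 2, 6, 6, 625]
[120, 2, 6, 6, 625]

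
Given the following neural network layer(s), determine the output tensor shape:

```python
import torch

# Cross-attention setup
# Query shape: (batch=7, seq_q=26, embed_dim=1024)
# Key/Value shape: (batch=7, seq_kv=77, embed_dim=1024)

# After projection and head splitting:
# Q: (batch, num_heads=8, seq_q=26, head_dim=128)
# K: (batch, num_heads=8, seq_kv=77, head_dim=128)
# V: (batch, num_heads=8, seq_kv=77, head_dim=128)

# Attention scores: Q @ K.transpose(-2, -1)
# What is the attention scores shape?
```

Input: (7, 26, 1024) -> Output: (7, 8, 26, 77)

Answer: (7, 8, 26, 77)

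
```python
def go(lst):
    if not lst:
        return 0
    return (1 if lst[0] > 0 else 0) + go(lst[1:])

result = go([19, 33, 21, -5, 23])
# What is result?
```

Count of positive elements in [19, 33, 21, -5, 23] = 4

Answer: 4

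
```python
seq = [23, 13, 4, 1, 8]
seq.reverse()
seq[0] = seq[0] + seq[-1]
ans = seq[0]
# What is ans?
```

Trace:
`seq = [23, 13, 4, 1, 8]` → seq = [23, 13, 4, 1, 8]
`seq.reverse()` → seq = [8, 1, 4, 13, 23]
`seq[0] = seq[0] + seq[-1]` → seq = [31, 1, 4, 13, 23]
`ans = seq[0]` → ans = 31
So ans = 31

Answer: 31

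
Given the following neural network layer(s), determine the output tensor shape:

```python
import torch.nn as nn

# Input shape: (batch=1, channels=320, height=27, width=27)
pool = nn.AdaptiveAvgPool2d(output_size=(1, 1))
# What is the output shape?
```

Input: (1, 320, 27, 27) -> Output: (1, 320, 1, 1)

Answer: (1, 320, 1, 1)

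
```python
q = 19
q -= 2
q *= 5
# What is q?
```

Trace:
`q = 19` → q = 19
`q -= 2` → q = 17
`q *= 5` → q = 85
So q = 85

Answer: 85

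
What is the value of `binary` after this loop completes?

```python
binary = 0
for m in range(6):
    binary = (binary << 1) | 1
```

Build 6 consecutive 1-bits: 0b111111
`binary` takes the values: 0 → 1 → 3 → 7 → 15 → 31 → 63

Answer: 63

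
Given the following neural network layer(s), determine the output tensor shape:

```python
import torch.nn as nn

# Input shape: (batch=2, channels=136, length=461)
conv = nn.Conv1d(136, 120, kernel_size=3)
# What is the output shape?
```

Input: (2, 136, 461) -> Output: (2, 120, 459)

Answer: (2, 120, 459)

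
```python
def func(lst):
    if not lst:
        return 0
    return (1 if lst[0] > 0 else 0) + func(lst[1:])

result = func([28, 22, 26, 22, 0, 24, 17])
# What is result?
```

Count of positive elements in [28, 22, 26, 22, 0, 24, 17] = 6

Answer: 6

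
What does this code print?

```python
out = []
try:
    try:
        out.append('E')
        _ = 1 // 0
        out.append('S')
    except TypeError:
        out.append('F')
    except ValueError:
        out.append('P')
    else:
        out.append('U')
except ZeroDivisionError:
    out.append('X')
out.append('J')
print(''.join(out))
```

Execution trace: 'E' (try body) → 'X' (outer except ZeroDivisionError) → 'J' (after the try/except). Output: EXJ

Answer: EXJ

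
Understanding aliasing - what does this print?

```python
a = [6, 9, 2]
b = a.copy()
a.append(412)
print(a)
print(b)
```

Key concept: list.copy() creates independent copy.
Step by step:
`a = [6, 9, 2]` → a = [6, 9, 2]
`b = a.copy()` → b = [6, 9, 2]
`a.append(412)` → a = [6, 9, 2, 412]
`print(a)` → prints [6, 9, 2, 412]
`print(b)` → prints [6, 9, 2]

Answer:
[6, 9, 2, 412]
[6, 9, 2]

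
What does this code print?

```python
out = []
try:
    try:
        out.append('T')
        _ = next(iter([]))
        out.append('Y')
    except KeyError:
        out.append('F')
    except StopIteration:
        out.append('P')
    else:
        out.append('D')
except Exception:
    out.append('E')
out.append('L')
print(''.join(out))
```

Execution trace: 'T' (inner try body) → 'P' (inner except StopIteration) → 'L' (after the try/except). Output: TPL

Answer: TPL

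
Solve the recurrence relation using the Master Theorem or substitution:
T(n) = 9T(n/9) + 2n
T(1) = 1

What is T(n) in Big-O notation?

By Master Theorem: a=9, b=9, f(n)=2n. Since log_9(9) = 1 and f(n) = Θ(n^1), Case 2 applies. T(n) = O(n log n).

Answer: O(n log n)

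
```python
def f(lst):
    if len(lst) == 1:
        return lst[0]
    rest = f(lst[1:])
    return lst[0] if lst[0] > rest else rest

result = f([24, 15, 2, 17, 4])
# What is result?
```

Recursive max over [24, 15, 2, 17, 4] = 24

Answer: 24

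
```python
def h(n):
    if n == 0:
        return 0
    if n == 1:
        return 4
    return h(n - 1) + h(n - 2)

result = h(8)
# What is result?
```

Build up from base cases: h(0)=0, h(1)=4, h(2)=4, h(3)=8, h(4)=12, h(5)=20, h(6)=32, ..., h(8)=84

Answer: 84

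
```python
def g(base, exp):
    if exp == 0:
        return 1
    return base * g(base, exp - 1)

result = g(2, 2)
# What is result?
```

g(2, 2) = 2 * 2 = 4

Answer: 4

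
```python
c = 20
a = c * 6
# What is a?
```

Trace:
`c = 20` → c = 20
`a = c * 6` → a = 120
So a = 120

Answer: 120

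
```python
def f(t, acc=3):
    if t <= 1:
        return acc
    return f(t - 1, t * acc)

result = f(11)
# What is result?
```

Accumulator trace (n, acc): (11, 3) -> (10, 33) -> (9, 330) -> (8, 2970) -> (7, 23760) -> (6, 166320) -> (5, 997920) -> (4, 4989600) -> (3, 19958400) -> (2, 59875200) -> (1, 119750400) -> return 119750400

Answer: 119750400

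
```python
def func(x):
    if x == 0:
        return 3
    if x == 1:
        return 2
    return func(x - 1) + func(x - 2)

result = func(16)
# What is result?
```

Build up from base cases: func(0)=3, func(1)=2, func(2)=5, func(3)=7, func(4)=12, func(5)=19, func(6)=31, ..., func(16)=3804

Answer: 3804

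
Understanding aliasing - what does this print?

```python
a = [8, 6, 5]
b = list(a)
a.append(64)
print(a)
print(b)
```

Key concept: list() constructor creates copy.
Step by step:
`a = [8, 6, 5]` → a = [8, 6, 5]
`b = list(a)` → b = [8, 6, 5]
`a.append(64)` → a = [8, 6, 5, 64]
`print(a)` → prints [8, 6, 5, 64]
`print(b)` → prints [8, 6, 5]

Answer:
[8, 6, 5, 64]
[8, 6, 5]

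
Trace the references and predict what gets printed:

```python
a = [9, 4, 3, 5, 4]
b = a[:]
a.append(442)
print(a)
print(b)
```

Key concept: slice [:] creates copy.
Step by step:
`a = [9, 4, 3, 5, 4]` → a = [9, 4, 3, 5, 4]
`b = a[:]` → b = [9, 4, 3, 5, 4]
`a.append(442)` → a = [9, 4, 3, 5, 4, 442]
`print(a)` → prints [9, 4, 3, 5, 4, 442]
`print(b)` → prints [9, 4, 3, 5, 4]

Answer:
[9, 4, 3, 5, 4, 442]
[9, 4, 3, 5, 4]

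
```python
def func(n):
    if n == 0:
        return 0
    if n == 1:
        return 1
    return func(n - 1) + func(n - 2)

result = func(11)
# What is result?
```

Build up from base cases: func(0)=0, func(1)=1, func(2)=1, func(3)=2, func(4)=3, func(5)=5, func(6)=8, ..., func(11)=89

Answer: 89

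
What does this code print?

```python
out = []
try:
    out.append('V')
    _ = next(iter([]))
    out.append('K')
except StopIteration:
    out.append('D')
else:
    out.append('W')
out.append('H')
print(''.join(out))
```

Execution trace: 'V' (try body) → 'D' (except StopIteration) → 'H' (after the try/except). Output: VDH

Answer: VDH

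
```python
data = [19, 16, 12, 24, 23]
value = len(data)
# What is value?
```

Trace:
`data = [19, 16, 12, 24, 23]` → data = [19, 16, 12, 24, 23]
`value = len(data)` → value = 5
So value = 5

Answer: 5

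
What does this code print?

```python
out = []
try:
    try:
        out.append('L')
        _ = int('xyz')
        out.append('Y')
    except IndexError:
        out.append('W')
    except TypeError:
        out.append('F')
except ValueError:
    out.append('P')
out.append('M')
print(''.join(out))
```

Execution trace: 'L' (try body) → 'P' (outer except ValueError) → 'M' (after the try/except). Output: LPM

Answer: LPM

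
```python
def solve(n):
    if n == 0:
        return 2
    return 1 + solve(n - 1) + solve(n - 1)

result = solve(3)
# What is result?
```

solve(n) = 1 + 2·solve(n-1), solve(0)=2. Closed form: (2+1)·2^3 - 1 = 23.

Answer: 23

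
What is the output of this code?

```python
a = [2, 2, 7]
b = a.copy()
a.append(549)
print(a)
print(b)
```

Key concept: list.copy() creates independent copy.
Step by step:
`a = [2, 2, 7]` → a = [2, 2, 7]
`b = a.copy()` → b = [2, 2, 7]
`a.append(549)` → a = [2, 2, 7, 549]
`print(a)` → prints [2, 2, 7, 549]
`print(b)` → prints [2, 2, 7]

Answer:
[2, 2, 7, 549]
[2, 2, 7]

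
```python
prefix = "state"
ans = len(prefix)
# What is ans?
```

Trace:
`prefix = "state"` → prefix = 'state'
`ans = len(prefix)` → ans = 5
So ans = 5

Answer: 5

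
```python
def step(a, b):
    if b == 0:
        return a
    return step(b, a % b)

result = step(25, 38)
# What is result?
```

step(25, 38) -> step(38, 25) -> step(25, 13) -> step(13, 12) -> step(12, 1) -> step(1, 0) -> 1

Answer: 1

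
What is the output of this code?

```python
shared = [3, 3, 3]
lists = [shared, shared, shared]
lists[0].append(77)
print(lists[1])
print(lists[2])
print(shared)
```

Key concept: list of same reference.
Step by step:
`shared = [3, 3, 3]` → shared = [3, 3, 3]
`lists = [shared, shared, shared]` → lists = [[3, 3, 3], [3, 3, 3], [3, 3, 3]]
`lists[0].append(77)` → shared = [3, 3, 3, 77]; lists = [[3, 3, 3, 77], [3, 3, 3, 77], [3, 3, 3, 77]]
`print(lists[1])` → prints [3, 3, 3, 77]
`print(lists[2])` → prints [3, 3, 3, 77]
`print(shared)` → prints [3, 3, 3, 77]

Answer:
[3, 3, 3, 77]
[3, 3, 3, 77]
[3, 3, 3, 77]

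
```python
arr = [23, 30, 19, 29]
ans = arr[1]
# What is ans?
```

Trace:
`arr = [23, 30, 19, 29]` → arr = [23, 30, 19, 29]
`ans = arr[1]` → ans = 30
So ans = 30

Answer: 30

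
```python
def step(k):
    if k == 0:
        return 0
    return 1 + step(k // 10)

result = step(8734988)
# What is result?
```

Count of digits of 8734988: 7

Answer: 7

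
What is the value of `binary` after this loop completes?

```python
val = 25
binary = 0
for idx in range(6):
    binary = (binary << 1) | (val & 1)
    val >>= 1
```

Reverse lowest 6 bits of 25
`binary` takes the values: 0 → 1 → 2 → 4 → 9 → 19 → 38

Answer: 38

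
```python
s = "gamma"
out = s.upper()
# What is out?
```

Trace:
`s = "gamma"` → s = 'gamma'
`out = s.upper()` → out = 'GAMMA'
So out = 'GAMMA'

Answer: 'GAMMA'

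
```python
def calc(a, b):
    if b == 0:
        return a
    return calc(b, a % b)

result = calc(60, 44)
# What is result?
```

calc(60, 44) -> calc(44, 16) -> calc(16, 12) -> calc(12, 4) -> calc(4, 0) -> 4

Answer: 4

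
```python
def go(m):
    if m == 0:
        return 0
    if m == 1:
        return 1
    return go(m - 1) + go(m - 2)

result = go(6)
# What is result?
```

Build up from base cases: go(0)=0, go(1)=1, go(2)=1, go(3)=2, go(4)=3, go(5)=5, go(6)=8

Answer: 8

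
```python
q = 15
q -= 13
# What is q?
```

Trace:
`q = 15` → q = 15
`q -= 13` → q = 2
So q = 2

Answer: 2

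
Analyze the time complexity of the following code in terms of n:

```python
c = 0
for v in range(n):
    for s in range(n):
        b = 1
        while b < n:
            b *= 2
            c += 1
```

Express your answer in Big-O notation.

Each loop level contributes: n × n × log n. Multiplying the contributions gives O(n^2 log n).

Answer: O(n^2 log n)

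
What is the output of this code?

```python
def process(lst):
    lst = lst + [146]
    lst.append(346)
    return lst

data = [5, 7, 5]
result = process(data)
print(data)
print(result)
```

Key concept: rebinding parameter vs mutation.
Step by step:
`data = [5, 7, 5]` → data = [5, 7, 5]
`result = process(data)` → result = [5, 7, 5, 146, 346]
`print(data)` → prints [5, 7, 5]
`print(result)` → prints [5, 7, 5, 146, 346]

Answer:
[5, 7, 5]
[5, 7, 5, 146, 346]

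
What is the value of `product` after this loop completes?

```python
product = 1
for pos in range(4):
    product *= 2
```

2^4 = 16
`product` takes the values: 1 → 2 → 4 → 8 → 16

Answer: 16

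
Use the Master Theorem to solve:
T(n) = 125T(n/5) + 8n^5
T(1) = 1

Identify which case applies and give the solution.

a=125, b=5, f(n)=8n^5. log_5(125) = 3. Since c=5 > 3 and the regularity condition holds (125(n/5)^5 = (125/5^5)n^5 with 125/5^5 < 1), Case 3 applies: T(n) = Θ(f(n)) = O(n^5).

Answer: O(n^5) - Case 3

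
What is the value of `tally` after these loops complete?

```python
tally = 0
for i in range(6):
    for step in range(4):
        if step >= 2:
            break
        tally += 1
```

Inner breaks at 2, outer runs 6 times
`tally` takes the values: 0 → 1 → 2 → 3 → 4 → 5 → 6 → 7 → 8 → 9 → 10 → 11 → 12

Answer: 12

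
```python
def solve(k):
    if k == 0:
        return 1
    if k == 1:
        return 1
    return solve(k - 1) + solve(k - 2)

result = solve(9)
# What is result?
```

Build up from base cases: solve(0)=1, solve(1)=1, solve(2)=2, solve(3)=3, solve(4)=5, solve(5)=8, solve(6)=13, ..., solve(9)=55

Answer: 55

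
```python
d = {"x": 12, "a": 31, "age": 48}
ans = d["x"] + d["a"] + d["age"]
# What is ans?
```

Trace:
`d = {"x": 12, "a": 31, "age": 48}` → d = {'x': 12, 'a': 31, 'age': 48}
`ans = d["x"] + d["a"] + d["age"]` → ans = 91
So ans = 91

Answer: 91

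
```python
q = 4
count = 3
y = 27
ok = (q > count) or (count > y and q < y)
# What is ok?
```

Trace:
`q = 4` → q = 4
`count = 3` → count = 3
`y = 27` → y = 27
`ok = (q > count) or (count > y and q < y)` → ok = True
So ok = True

Answer: True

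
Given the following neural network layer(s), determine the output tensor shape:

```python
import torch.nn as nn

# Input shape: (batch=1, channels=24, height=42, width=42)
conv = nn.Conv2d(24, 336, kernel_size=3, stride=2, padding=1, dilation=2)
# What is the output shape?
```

Input: (1, 24, 42, 42) -> Output: (1, 336, 20, 20)

Answer: (1, 336, 20, 20)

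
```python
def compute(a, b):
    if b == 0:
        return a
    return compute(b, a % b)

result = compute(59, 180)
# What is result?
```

compute(59, 180) -> compute(180, 59) -> compute(59, 3) -> compute(3, 2) -> compute(2, 1) -> compute(1, 0) -> 1

Answer: 1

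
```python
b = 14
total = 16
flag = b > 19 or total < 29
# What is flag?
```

Trace:
`b = 14` → b = 14
`total = 16` → total = 16
`flag = b > 19 or total < 29` → flag = True
So flag = True

Answer: True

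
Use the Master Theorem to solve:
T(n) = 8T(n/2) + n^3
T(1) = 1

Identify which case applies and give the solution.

a=8, b=2, f(n)=n^3. log_2(8) = 3. Since c=3 = 3, Case 2 applies: T(n) = Θ(n^log_b(a) · log n) = O(n^3 log n).

Answer: O(n^3 log n) - Case 2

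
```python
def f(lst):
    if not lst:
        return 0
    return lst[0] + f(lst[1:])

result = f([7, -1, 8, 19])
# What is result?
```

7 + (-1) + 8 + 19 + 0 = 33

Answer: 33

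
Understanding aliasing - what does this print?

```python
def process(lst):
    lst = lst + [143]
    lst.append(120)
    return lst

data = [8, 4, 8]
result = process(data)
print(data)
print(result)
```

Key concept: rebinding parameter vs mutation.
Step by step:
`data = [8, 4, 8]` → data = [8, 4, 8]
`result = process(data)` → result = [8, 4, 8, 143, 120]
`print(data)` → prints [8, 4, 8]
`print(result)` → prints [8, 4, 8, 143, 120]

Answer:
[8, 4, 8]
[8, 4, 8, 143, 120]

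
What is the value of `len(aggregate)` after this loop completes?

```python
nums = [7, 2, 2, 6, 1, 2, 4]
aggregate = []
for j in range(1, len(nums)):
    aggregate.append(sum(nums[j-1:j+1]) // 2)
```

Number of 2-element averages
`aggregate` takes the values: [] → [4] → [4, 2] → [4, 2, 4] → [4, 2, 4, 3] → [4, 2, 4, 3, 1] → [4, 2, 4, 3, 1, 3]
So `len(aggregate)` = 6

Answer: 6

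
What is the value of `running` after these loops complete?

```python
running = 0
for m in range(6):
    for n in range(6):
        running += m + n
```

Sum of all m+n for m,n in 6x6
`running` takes the values: 0 → 1 → 3 → 6 → 10 → 15 → 16 → 18 → 21 → 25 → 30 → 36 → 38 → 41 → 45 → 50 → 56 → 63 → 66 → 70 → 75 → 81 → 88 → 96 → 100 → 105 → 111 → 118 → 126 → 135 → 140 → 146 → 153 → 161 → 170 → 180

Answer: 180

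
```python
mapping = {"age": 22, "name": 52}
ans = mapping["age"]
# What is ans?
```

Trace:
`mapping = {"age": 22, "name": 52}` → mapping = {'age': 22, 'name': 52}
`ans = mapping["age"]` → ans = 22
So ans = 22

Answer: 22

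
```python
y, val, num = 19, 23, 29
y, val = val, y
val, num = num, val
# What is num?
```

Trace:
`y, val, num = 19, 23, 29` → y = 19; val = 23; num = 29
`y, val = val, y` → y = 23; val = 19
`val, num = num, val` → val = 29; num = 19
So num = 19

Answer: 19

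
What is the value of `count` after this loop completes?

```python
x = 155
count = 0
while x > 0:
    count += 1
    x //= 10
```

Count digits by repeated division by 10
`count` takes the values: 0 → 1 → 2 → 3

Answer: 3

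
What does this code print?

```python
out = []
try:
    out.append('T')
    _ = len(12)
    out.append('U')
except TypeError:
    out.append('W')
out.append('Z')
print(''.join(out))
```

Execution trace: 'T' (try body) → 'W' (except TypeError) → 'Z' (after the try/except). Output: TWZ

Answer: TWZ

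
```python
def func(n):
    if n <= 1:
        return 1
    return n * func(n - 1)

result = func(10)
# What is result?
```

func(10) = 10 * 9 * 8 * 7 * 6 * 5 * 4 * 3 * 2 * 1 = 3628800

Answer: 3628800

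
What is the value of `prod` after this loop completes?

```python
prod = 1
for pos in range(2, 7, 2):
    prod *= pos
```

Product of even numbers 2 to 6
`prod` takes the values: 1 → 2 → 8 → 48

Answer: 48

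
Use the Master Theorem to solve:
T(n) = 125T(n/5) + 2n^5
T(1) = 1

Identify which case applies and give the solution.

a=125, b=5, f(n)=2n^5. log_5(125) = 3. Since c=5 > 3 and the regularity condition holds (125(n/5)^5 = (125/5^5)n^5 with 125/5^5 < 1), Case 3 applies: T(n) = Θ(f(n)) = O(n^5).

Answer: O(n^5) - Case 3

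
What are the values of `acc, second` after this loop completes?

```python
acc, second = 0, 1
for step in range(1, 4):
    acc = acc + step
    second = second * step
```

Sum and factorial of 1 to 3
`acc, second` takes the values: (0, 1) → (1, 1) → (3, 1) → (3, 2) → (6, 2) → (6, 6)

Answer: 6, 6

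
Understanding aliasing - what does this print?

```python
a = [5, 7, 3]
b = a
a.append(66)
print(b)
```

Key concept: basic list aliasing.
Step by step:
`a = [5, 7, 3]` → a = [5, 7, 3]
`b = a` → b = [5, 7, 3] (same object as a)
`a.append(66)` → a = [5, 7, 3, 66] (same object as b); b = [5, 7, 3, 66] (same object as a)
`print(b)` → prints [5, 7, 3, 66]

Answer: [5, 7, 3, 66]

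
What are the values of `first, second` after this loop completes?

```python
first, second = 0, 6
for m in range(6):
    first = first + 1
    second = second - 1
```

first goes 0→6, second goes 6→0
`first, second` takes the values: (0, 6) → (1, 6) → (1, 5) → (2, 5) → (2, 4) → (3, 4) → (3, 3) → (4, 3) → (4, 2) → (5, 2) → (5, 1) → (6, 1) → (6, 0)

Answer: 6, 0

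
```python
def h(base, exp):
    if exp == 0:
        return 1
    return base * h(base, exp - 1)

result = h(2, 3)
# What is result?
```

h(2, 3) = 2 * 2 * 2 = 8

Answer: 8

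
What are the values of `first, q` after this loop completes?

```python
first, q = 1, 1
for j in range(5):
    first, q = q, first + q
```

Fibonacci: after 5 iterations
`first, q` takes the values: (1, 1) → (1, 2) → (2, 3) → (3, 5) → (5, 8) → (8, 13)

Answer: 8, 13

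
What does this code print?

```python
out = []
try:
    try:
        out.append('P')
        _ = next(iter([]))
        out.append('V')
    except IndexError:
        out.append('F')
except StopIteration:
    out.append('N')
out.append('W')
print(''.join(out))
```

Execution trace: 'P' (try body) → 'N' (outer except StopIteration) → 'W' (after the try/except). Output: PNW

Answer: PNW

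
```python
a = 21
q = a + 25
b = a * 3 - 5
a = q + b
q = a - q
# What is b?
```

Trace:
`a = 21` → a = 21
`q = a + 25` → q = 46
`b = a * 3 - 5` → b = 58
`a = q + b` → a = 104
`q = a - q` → q = 58
So b = 58

Answer: 58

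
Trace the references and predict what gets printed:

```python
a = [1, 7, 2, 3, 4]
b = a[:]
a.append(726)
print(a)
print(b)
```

Key concept: slice [:] creates copy.
Step by step:
`a = [1, 7, 2, 3, 4]` → a = [1, 7, 2, 3, 4]
`b = a[:]` → b = [1, 7, 2, 3, 4]
`a.append(726)` → a = [1, 7, 2, 3, 4, 726]
`print(a)` → prints [1, 7, 2, 3, 4, 726]
`print(b)` → prints [1, 7, 2, 3, 4]

Answer:
[1, 7, 2, 3, 4, 726]
[1, 7, 2, 3, 4]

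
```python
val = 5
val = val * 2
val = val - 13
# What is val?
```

Trace:
`val = 5` → val = 5
`val = val * 2` → val = 10
`val = val - 13` → val = -3
So val = -3

Answer: -3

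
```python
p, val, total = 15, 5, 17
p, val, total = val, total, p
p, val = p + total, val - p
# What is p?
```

Trace:
`p, val, total = 15, 5, 17` → p = 15; val = 5; total = 17
`p, val, total = val, total, p` → p = 5; val = 17; total = 15
`p, val = p + total, val - p` → p = 20; val = 12
So p = 20

Answer: 20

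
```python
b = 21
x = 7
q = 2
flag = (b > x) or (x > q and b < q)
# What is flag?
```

Trace:
`b = 21` → b = 21
`x = 7` → x = 7
`q = 2` → q = 2
`flag = (b > x) or (x > q and b < q)` → flag = True
So flag = True

Answer: True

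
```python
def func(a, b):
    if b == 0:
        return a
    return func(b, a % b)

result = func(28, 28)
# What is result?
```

func(28, 28) -> func(28, 0) -> 28

Answer: 28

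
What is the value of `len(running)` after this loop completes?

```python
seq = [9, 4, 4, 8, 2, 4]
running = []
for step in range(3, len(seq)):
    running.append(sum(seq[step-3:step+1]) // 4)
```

Number of 4-element averages
`running` takes the values: [] → [6] → [6, 4] → [6, 4, 4]
So `len(running)` = 3

Answer: 3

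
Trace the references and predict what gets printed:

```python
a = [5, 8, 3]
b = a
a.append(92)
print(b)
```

Key concept: basic list aliasing.
Step by step:
`a = [5, 8, 3]` → a = [5, 8, 3]
`b = a` → b = [5, 8, 3] (same object as a)
`a.append(92)` → a = [5, 8, 3, 92] (same object as b); b = [5, 8, 3, 92] (same object as a)
`print(b)` → prints [5, 8, 3, 92]

Answer: [5, 8, 3, 92]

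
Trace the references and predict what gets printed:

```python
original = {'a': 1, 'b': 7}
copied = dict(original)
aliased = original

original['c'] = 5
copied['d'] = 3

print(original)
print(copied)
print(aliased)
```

Key concept: dict() creates copy, assignment creates alias.
Step by step:
`original = {'a': 1, 'b': 7}` → original = {'a': 1, 'b': 7}
`copied = dict(original)` → copied = {'a': 1, 'b': 7}
`aliased = original` → aliased = {'a': 1, 'b': 7} (same object as original)
`original['c'] = 5` → original = {'a': 1, 'b': 7, 'c': 5} (same object as aliased); aliased = {'a': 1, 'b': 7, 'c': 5} (same object as original)
`copied['d'] = 3` → copied = {'a': 1, 'b': 7, 'd': 3}
`print(original)` → prints {'a': 1, 'b': 7, 'c': 5}
`print(copied)` → prints {'a': 1, 'b': 7, 'd': 3}
`print(aliased)` → prints {'a': 1, 'b': 7, 'c': 5}

Answer:
{'a': 1, 'b': 7, 'c': 5}
{'a': 1, 'b': 7, 'd': 3}
{'a': 1, 'b': 7, 'c': 5}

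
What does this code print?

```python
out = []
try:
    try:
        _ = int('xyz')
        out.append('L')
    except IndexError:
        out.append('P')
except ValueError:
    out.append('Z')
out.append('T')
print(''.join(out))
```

Execution trace: 'Z' (outer except ValueError) → 'T' (after the try/except). Output: ZT

Answer: ZT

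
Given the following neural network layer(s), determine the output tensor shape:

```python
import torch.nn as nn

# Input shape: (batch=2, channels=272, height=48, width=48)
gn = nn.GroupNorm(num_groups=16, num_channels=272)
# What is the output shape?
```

Input: (2, 272, 48, 48) -> Output: (2, 272, 48, 48)

Answer: (2, 272, 48, 48)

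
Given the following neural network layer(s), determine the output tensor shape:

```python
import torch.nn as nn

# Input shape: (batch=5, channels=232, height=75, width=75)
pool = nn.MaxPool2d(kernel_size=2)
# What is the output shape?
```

Input: (5, 232, 75, 75) -> Output: (5, 232, 37, 37)

Answer: (5, 232, 37, 37)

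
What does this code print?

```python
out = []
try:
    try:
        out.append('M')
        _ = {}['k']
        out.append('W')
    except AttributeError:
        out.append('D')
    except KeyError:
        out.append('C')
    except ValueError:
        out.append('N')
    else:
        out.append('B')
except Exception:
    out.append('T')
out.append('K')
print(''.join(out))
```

Execution trace: 'M' (inner try body) → 'C' (inner except KeyError) → 'K' (after the try/except). Output: MCK

Answer: MCK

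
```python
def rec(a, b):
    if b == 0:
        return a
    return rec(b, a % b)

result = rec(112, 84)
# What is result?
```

rec(112, 84) -> rec(84, 28) -> rec(28, 0) -> 28

Answer: 28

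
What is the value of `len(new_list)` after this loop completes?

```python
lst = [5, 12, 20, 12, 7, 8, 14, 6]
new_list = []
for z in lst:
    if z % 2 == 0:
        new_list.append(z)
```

Count even numbers in [5, 12, 20, 12, 7, 8, 14, 6]
`new_list` takes the values: [] → [12] → [12, 20] → [12, 20, 12] → [12, 20, 12, 8] → [12, 20, 12, 8, 14] → [12, 20, 12, 8, 14, 6]
So `len(new_list)` = 6

Answer: 6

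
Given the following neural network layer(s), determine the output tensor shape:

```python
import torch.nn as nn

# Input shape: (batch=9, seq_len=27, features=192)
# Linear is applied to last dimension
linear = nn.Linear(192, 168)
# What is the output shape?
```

Input: (9, 27, 192) -> Output: (9, 27, 168)

Answer: (9, 27, 168)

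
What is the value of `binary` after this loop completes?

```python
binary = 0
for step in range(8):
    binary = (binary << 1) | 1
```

Build 8 consecutive 1-bits: 0b11111111
`binary` takes the values: 0 → 1 → 3 → 7 → 15 → 31 → 63 → 127 → 255

Answer: 255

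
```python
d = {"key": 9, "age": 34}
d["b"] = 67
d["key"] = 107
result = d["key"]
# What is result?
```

Trace:
`d = {"key": 9, "age": 34}` → d = {'key': 9, 'age': 34}
`d["b"] = 67` → d = {'key': 9, 'age': 34, 'b': 67}
`d["key"] = 107` → d = {'key': 107, 'age': 34, 'b': 67}
`result = d["key"]` → result = 107
So result = 107

Answer: 107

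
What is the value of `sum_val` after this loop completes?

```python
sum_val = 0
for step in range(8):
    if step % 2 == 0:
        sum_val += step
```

Sum of even numbers 0 to 7
`sum_val` takes the values: 0 → 2 → 6 → 12

Answer: 12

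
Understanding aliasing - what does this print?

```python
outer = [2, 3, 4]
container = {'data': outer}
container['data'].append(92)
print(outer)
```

Key concept: dict holds reference to list.
Step by step:
`outer = [2, 3, 4]` → outer = [2, 3, 4]
`container = {'data': outer}` → container = {'data': [2, 3, 4]}
`container['data'].append(92)` → outer = [2, 3, 4, 92]; container = {'data': [2, 3, 4, 92]}
`print(outer)` → prints [2, 3, 4, 92]

Answer: [2, 3, 4, 92]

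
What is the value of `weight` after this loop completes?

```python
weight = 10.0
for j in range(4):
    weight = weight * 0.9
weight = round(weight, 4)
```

Exponential decay: 10.0 * 0.9^4
`weight` takes the values: 10.0 → 9.0 → 8.1 → 7.29 → 6.561

Answer: 6.561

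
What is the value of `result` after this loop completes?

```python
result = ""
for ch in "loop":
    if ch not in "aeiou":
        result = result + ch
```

Remove vowels from 'loop'
`result` takes the values: "" → "l" → "lp"

Answer: "lp"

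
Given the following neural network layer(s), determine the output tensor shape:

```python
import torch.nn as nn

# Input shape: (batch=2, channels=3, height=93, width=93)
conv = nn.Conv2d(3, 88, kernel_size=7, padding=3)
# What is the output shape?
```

Input: (2, 3, 93, 93) -> Output: (2, 88, 93, 93)

Answer: (2, 88, 93, 93)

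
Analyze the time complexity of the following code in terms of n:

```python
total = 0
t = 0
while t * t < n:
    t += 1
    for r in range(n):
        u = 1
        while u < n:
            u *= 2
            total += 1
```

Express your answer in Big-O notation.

Each loop level contributes: √n × n × log n. Multiplying the contributions gives O(n√n log n).

Answer: O(n√n log n)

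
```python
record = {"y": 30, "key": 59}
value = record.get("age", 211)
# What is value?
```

Trace:
`record = {"y": 30, "key": 59}` → record = {'y': 30, 'key': 59}
`value = record.get("age", 211)` → value = 211
So value = 211

Answer: 211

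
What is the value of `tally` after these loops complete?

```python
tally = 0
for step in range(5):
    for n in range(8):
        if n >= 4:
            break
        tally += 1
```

Inner breaks at 4, outer runs 5 times
`tally` takes the values: 0 → 1 → 2 → 3 → 4 → 5 → 6 → 7 → 8 → 9 → 10 → 11 → 12 → 13 → 14 → 15 → 16 → 17 → 18 → 19 → 20

Answer: 20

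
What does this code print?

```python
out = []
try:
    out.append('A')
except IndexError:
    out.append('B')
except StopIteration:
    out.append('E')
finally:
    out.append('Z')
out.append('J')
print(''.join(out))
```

Execution trace: 'A' (try body, no exception) → 'Z' (finally) → 'J' (after the try/except). Output: AZJ

Answer: AZJ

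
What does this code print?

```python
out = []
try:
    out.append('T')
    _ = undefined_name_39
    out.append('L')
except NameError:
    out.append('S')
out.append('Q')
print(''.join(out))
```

Execution trace: 'T' (try body) → 'S' (except NameError) → 'Q' (after the try/except). Output: TSQ

Answer: TSQ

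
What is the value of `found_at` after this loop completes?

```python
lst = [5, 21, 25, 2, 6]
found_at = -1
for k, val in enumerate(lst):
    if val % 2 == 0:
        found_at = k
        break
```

First even number index in [5, 21, 25, 2, 6]
`found_at` takes the values: -1 → 3

Answer: 3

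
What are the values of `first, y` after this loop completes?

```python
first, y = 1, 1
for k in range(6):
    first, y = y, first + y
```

Fibonacci: after 6 iterations
`first, y` takes the values: (1, 1) → (1, 2) → (2, 3) → (3, 5) → (5, 8) → (8, 13) → (13, 21)

Answer: 13, 21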